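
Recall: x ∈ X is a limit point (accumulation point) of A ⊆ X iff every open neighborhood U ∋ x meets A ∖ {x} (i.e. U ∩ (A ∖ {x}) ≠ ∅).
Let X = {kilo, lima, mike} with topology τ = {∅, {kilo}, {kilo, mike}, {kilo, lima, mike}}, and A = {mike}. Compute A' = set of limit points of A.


A' = {lima}

For each x ∈ X, list the open sets U ∈ τ with x ∈ U, then check whether U ∩ (A ∖ {x}) ≠ ∅ for every such U.
  x = kilo: open {kilo} ∋ x has {kilo} ∩ (A ∖ {kilo}) = ∅, so x is NOT a limit point.
  x = lima: opens ∋ x are {kilo, lima, mike}; each meets A ∖ {lima}, so x IS a limit point.
  x = mike: open {kilo, mike} ∋ x has {kilo, mike} ∩ (A ∖ {mike}) = ∅, so x is NOT a limit point.
Collecting: A' = {lima}.


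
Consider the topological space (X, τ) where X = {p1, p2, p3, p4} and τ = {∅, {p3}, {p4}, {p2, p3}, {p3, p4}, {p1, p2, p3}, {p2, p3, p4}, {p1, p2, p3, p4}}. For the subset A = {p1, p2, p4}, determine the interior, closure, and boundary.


int(A) = {p4}, cl(A) = {p1, p2, p4}, ∂A = {p1, p2}.

Closed sets in (X, τ) are complements of opens:
  closed(X, τ) = {∅, {p1}, {p4}, {p1, p2}, {p1, p4}, {p1, p2, p3}, {p1, p2, p4}, {p1, p2, p3, p4}}.
int(A) = ⋃ {U ∈ τ : U ⊆ A}. Opens contained in A: ∅, {p4}.
Taking the union of these: int(A) = {p4}.
cl(A) = ⋂ {C closed : A ⊆ C}. Closed sets containing A: {p1, p2, p4}, {p1, p2, p3, p4}.
Intersecting these: cl(A) = {p1, p2, p4}.
∂A = cl(A) ∖ int(A) = {p1, p2, p4} ∖ {p4} = {p1, p2}.


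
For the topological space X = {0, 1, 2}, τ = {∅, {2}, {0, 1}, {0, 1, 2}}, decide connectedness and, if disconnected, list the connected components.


(X, τ) is disconnected; components = [{2}, {0, 1}].

Find clopen sets (U ∈ τ with X ∖ U ∈ τ):
  U = ∅, X ∖ U = {0, 1, 2} — both open, so U is clopen.
  U = {2}, X ∖ U = {0, 1} — both open, so U is clopen.
  U = {0, 1}, X ∖ U = {2} — both open, so U is clopen.
  U = {0, 1, 2}, X ∖ U = ∅ — both open, so U is clopen.
Nontrivial clopen(s) exist: e.g. {2}. So (X, τ) is disconnected.
Compute connected components by grouping points that agree on all clopens:
  component: {2}
  component: {0, 1}


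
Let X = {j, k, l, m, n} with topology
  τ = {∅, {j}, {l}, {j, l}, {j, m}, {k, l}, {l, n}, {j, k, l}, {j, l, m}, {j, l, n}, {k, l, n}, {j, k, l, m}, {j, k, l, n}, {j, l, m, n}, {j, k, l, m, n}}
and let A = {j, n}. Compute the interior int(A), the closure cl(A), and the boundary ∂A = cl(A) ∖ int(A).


int(A) = {j}, cl(A) = {j, m, n}, ∂A = {m, n}.

Closed sets in (X, τ) are complements of opens:
  closed(X, τ) = {∅, {k}, {m}, {n}, {j, m}, {k, m}, {k, n}, {m, n}, {j, k, m}, {j, m, n}, {k, l, n}, {k, m, n}, {j, k, m, n}, {k, l, m, n}, {j, k, l, m, n}}.
int(A) = ⋃ {U ∈ τ : U ⊆ A}. Opens contained in A: ∅, {j}.
Taking the union of these: int(A) = {j}.
cl(A) = ⋂ {C closed : A ⊆ C}. Closed sets containing A: {j, m, n}, {j, k, m, n}, {j, k, l, m, n}.
Intersecting these: cl(A) = {j, m, n}.
∂A = cl(A) ∖ int(A) = {j, m, n} ∖ {j} = {m, n}.


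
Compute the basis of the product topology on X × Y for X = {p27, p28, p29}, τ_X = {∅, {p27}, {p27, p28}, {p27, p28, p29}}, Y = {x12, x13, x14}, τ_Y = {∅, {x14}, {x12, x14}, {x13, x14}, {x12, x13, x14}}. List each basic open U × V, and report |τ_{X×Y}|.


Basis B = {∅ × ∅, {p27} × {x14}, {p27} × {x12, x14}, {p27} × {x13, x14}, {p27, p28} × {x14}, {p27} × {x12, x13, x14}, {p27, p28, p29} × {x14}, {p27, p28} × {x12, x14}, {p27, p28} × {x13, x14}, {p27, p28} × {x12, x13, x14}, {p27, p28, p29} × {x12, x14}, {p27, p28, p29} × {x13, x14}, {p27, p28, p29} × {x12, x13, x14}}; |τ_{X×Y}| = 30.

Enumerate products U × V with U ∈ τ_X, V ∈ τ_Y (deduplicated):
  ∅ × ∅ = {} (∅)
  {p27} × {x14} = {(p27,x14)}
  {p27} × {x12, x14} = {(p27,x12), (p27,x14)}
  {p27} × {x13, x14} = {(p27,x13), (p27,x14)}
  {p27, p28} × {x14} = {(p27,x14), (p28,x14)}
  {p27} × {x12, x13, x14} = {(p27,x12), (p27,x13), (p27,x14)}
  {p27, p28, p29} × {x14} = {(p27,x14), (p28,x14), (p29,x14)}
  {p27, p28} × {x12, x14} = {(p27,x12), (p27,x14), (p28,x12), (p28,x14)}
  {p27, p28} × {x13, x14} = {(p27,x13), (p27,x14), (p28,x13), (p28,x14)}
  {p27, p28} × {x12, x13, x14} = {(p27,x12), (p27,x13), (p27,x14), (p28,x12), (p28,x13), (p28,x14)}
  {p27, p28, p29} × {x12, x14} = {(p27,x12), (p27,x14), (p28,x12), (p28,x14), (p29,x12), (p29,x14)}
  {p27, p28, p29} × {x13, x14} = {(p27,x13), (p27,x14), (p28,x13), (p28,x14), (p29,x13), (p29,x14)}
  {p27, p28, p29} × {x12, x13, x14} = {(p27,x12), (p27,x13), (p27,x14), (p28,x12), (p28,x13), (p28,x14), (p29,x12), (p29,x13), (p29,x14)}
These 13 distinct sets form the basis B.
Close under arbitrary unions to get τ_{X×Y}; counting gives |τ_{X×Y}| = 30.


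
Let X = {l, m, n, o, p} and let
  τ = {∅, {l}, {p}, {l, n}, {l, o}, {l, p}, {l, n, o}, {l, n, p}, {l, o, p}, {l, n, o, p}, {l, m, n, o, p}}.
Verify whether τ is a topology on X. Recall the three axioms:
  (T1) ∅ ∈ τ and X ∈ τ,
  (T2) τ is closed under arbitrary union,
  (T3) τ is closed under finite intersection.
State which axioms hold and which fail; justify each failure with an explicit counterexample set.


τ IS a topology on X.

Axiom (T1): ∅ ∈ τ? Yes; X ∈ τ? Yes.
Axiom (T2/T3): check pairwise unions and intersections of members of τ.
All pairwise intersections and unions checked — each lies in τ. Therefore τ satisfies (T1), (T2), (T3): it IS a topology on X.


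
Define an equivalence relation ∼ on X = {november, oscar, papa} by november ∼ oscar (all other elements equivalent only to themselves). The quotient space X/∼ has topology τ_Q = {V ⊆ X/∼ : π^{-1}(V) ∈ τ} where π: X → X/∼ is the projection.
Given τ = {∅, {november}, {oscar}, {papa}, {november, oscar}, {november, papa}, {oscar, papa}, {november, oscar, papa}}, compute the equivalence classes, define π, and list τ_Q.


X/∼ = {[november=oscar], [papa]}; |τ_Q| = 4.

Equivalence classes: [november=oscar], [papa].
Quotient map π: X → X/∼ sends november ↦ [november=oscar], oscar ↦ [november=oscar], papa ↦ [papa].
For each subset V ⊆ X/∼, compute π^{-1}(V) ⊆ X and check whether π^{-1}(V) ∈ τ. V is open in τ_Q iff π^{-1}(V) ∈ τ.
  V = {}: π^{-1}(V) = ∅ ∈ τ ✓.
  V = {[november=oscar]}: π^{-1}(V) = {november, oscar} ∈ τ ✓.
  V = {[papa]}: π^{-1}(V) = {papa} ∈ τ ✓.
  V = {[november=oscar], [papa]}: π^{-1}(V) = {november, oscar, papa} ∈ τ ✓.
Open sets in the quotient: τ_Q = {{}, {[november=oscar]}, {[papa]}, {[november=oscar], [papa]}} (4 elements).


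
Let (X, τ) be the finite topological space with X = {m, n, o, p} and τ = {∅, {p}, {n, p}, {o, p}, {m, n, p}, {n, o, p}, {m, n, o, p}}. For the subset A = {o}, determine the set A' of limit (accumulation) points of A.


A' = ∅

For each x ∈ X, list the open sets U ∈ τ with x ∈ U, then check whether U ∩ (A ∖ {x}) ≠ ∅ for every such U.
  x = m: open {m, n, p} ∋ x has {m, n, p} ∩ (A ∖ {m}) = ∅, so x is NOT a limit point.
  x = n: open {n, p} ∋ x has {n, p} ∩ (A ∖ {n}) = ∅, so x is NOT a limit point.
  x = o: open {o, p} ∋ x has {o, p} ∩ (A ∖ {o}) = ∅, so x is NOT a limit point.
  x = p: open {p} ∋ x has {p} ∩ (A ∖ {p}) = ∅, so x is NOT a limit point.
Collecting: A' = ∅.


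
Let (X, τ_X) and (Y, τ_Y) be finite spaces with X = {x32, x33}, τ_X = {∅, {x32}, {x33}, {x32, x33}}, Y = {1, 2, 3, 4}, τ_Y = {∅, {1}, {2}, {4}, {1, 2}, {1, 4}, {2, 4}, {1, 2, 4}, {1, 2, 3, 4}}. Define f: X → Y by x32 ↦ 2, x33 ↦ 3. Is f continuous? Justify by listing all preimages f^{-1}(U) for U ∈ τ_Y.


f IS continuous.

Compute f^{-1}(U) for each U ∈ τ_Y:
  U = ∅: f^{-1}(U) = ∅ ∈ τ_X ✓.
  U = {1}: f^{-1}(U) = ∅ ∈ τ_X ✓.
  U = {2}: f^{-1}(U) = {x32} ∈ τ_X ✓.
  U = {4}: f^{-1}(U) = ∅ ∈ τ_X ✓.
  U = {1, 2}: f^{-1}(U) = {x32} ∈ τ_X ✓.
  U = {1, 4}: f^{-1}(U) = ∅ ∈ τ_X ✓.
  U = {2, 4}: f^{-1}(U) = {x32} ∈ τ_X ✓.
  U = {1, 2, 4}: f^{-1}(U) = {x32} ∈ τ_X ✓.
  U = {1, 2, 3, 4}: f^{-1}(U) = {x32, x33} ∈ τ_X ✓.
Every preimage lies in τ_X, so f IS continuous.


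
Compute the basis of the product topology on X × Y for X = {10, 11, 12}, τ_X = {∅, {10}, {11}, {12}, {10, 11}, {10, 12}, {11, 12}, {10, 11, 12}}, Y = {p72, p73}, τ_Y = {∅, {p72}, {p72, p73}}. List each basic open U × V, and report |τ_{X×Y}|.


Basis B = {∅ × ∅, {10} × {p72}, {11} × {p72}, {12} × {p72}, {10} × {p72, p73}, {10, 11} × {p72}, {10, 12} × {p72}, {11} × {p72, p73}, {11, 12} × {p72}, {12} × {p72, p73}, {10, 11, 12} × {p72}, {10, 11} × {p72, p73}, {10, 12} × {p72, p73}, {11, 12} × {p72, p73}, {10, 11, 12} × {p72, p73}}; |τ_{X×Y}| = 27.

Enumerate products U × V with U ∈ τ_X, V ∈ τ_Y (deduplicated):
  ∅ × ∅ = {} (∅)
  {10} × {p72} = {(10,p72)}
  {11} × {p72} = {(11,p72)}
  {12} × {p72} = {(12,p72)}
  {10} × {p72, p73} = {(10,p72), (10,p73)}
  {10, 11} × {p72} = {(10,p72), (11,p72)}
  {10, 12} × {p72} = {(10,p72), (12,p72)}
  {11} × {p72, p73} = {(11,p72), (11,p73)}
  {11, 12} × {p72} = {(11,p72), (12,p72)}
  {12} × {p72, p73} = {(12,p72), (12,p73)}
  {10, 11, 12} × {p72} = {(10,p72), (11,p72), (12,p72)}
  {10, 11} × {p72, p73} = {(10,p72), (10,p73), (11,p72), (11,p73)}
  {10, 12} × {p72, p73} = {(10,p72), (10,p73), (12,p72), (12,p73)}
  {11, 12} × {p72, p73} = {(11,p72), (11,p73), (12,p72), (12,p73)}
  {10, 11, 12} × {p72, p73} = {(10,p72), (10,p73), (11,p72), (11,p73), (12,p72), (12,p73)}
These 15 distinct sets form the basis B.
Close under arbitrary unions to get τ_{X×Y}; counting gives |τ_{X×Y}| = 27.


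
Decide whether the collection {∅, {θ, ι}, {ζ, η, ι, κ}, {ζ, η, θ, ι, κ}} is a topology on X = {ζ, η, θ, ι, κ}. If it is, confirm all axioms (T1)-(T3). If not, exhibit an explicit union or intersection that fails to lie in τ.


τ is NOT a topology on X.

Axiom (T1): ∅ ∈ τ? Yes; X ∈ τ? Yes.
Axiom (T2/T3): check pairwise unions and intersections of members of τ.
Counterexample for (T3): {θ, ι} ∩ {ζ, η, ι, κ} = {ι} ∉ τ. Therefore τ is NOT a topology.


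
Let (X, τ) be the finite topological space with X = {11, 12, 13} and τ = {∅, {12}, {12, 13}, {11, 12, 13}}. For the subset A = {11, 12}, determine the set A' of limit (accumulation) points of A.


A' = {11, 13}

For each x ∈ X, list the open sets U ∈ τ with x ∈ U, then check whether U ∩ (A ∖ {x}) ≠ ∅ for every such U.
  x = 11: opens ∋ x are {11, 12, 13}; each meets A ∖ {11}, so x IS a limit point.
  x = 12: open {12} ∋ x has {12} ∩ (A ∖ {12}) = ∅, so x is NOT a limit point.
  x = 13: opens ∋ x are {12, 13}, {11, 12, 13}; each meets A ∖ {13}, so x IS a limit point.
Collecting: A' = {11, 13}.


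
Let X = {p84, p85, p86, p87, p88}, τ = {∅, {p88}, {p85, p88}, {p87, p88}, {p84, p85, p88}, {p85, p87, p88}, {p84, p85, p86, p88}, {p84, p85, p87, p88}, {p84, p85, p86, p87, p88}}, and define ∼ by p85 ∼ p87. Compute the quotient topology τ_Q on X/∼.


X/∼ = {[p84], [p85=p87], [p86], [p88]}; |τ_Q| = 5.

Equivalence classes: [p84], [p85=p87], [p86], [p88].
Quotient map π: X → X/∼ sends p84 ↦ [p84], p85 ↦ [p85=p87], p86 ↦ [p86], p87 ↦ [p85=p87], p88 ↦ [p88].
For each subset V ⊆ X/∼, compute π^{-1}(V) ⊆ X and check whether π^{-1}(V) ∈ τ. V is open in τ_Q iff π^{-1}(V) ∈ τ.
  V = {}: π^{-1}(V) = ∅ ∈ τ ✓.
  V = {[p84]}: π^{-1}(V) = {p84} ∉ τ ✗.
  V = {[p85=p87]}: π^{-1}(V) = {p85, p87} ∉ τ ✗.
  V = {[p84], [p85=p87]}: π^{-1}(V) = {p84, p85, p87} ∉ τ ✗.
  V = {[p86]}: π^{-1}(V) = {p86} ∉ τ ✗.
  V = {[p84], [p86]}: π^{-1}(V) = {p84, p86} ∉ τ ✗.
  V = {[p85=p87], [p86]}: π^{-1}(V) = {p85, p86, p87} ∉ τ ✗.
  V = {[p84], [p85=p87], [p86]}: π^{-1}(V) = {p84, p85, p86, p87} ∉ τ ✗.
  V = {[p88]}: π^{-1}(V) = {p88} ∈ τ ✓.
  V = {[p84], [p88]}: π^{-1}(V) = {p84, p88} ∉ τ ✗.
  V = {[p85=p87], [p88]}: π^{-1}(V) = {p85, p87, p88} ∈ τ ✓.
  V = {[p84], [p85=p87], [p88]}: π^{-1}(V) = {p84, p85, p87, p88} ∈ τ ✓.
  V = {[p86], [p88]}: π^{-1}(V) = {p86, p88} ∉ τ ✗.
  V = {[p84], [p86], [p88]}: π^{-1}(V) = {p84, p86, p88} ∉ τ ✗.
  V = {[p85=p87], [p86], [p88]}: π^{-1}(V) = {p85, p86, p87, p88} ∉ τ ✗.
  V = {[p84], [p85=p87], [p86], [p88]}: π^{-1}(V) = {p84, p85, p86, p87, p88} ∈ τ ✓.
Open sets in the quotient: τ_Q = {{}, {[p88]}, {[p85=p87], [p88]}, {[p84], [p85=p87], [p88]}, {[p84], [p85=p87], [p86], [p88]}} (5 elements).


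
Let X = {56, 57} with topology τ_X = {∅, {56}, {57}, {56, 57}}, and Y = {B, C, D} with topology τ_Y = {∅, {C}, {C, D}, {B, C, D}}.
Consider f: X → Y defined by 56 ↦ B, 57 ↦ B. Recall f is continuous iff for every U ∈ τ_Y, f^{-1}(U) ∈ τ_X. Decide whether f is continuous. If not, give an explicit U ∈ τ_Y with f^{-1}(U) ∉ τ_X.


f IS continuous.

Compute f^{-1}(U) for each U ∈ τ_Y:
  U = ∅: f^{-1}(U) = ∅ ∈ τ_X ✓.
  U = {C}: f^{-1}(U) = ∅ ∈ τ_X ✓.
  U = {C, D}: f^{-1}(U) = ∅ ∈ τ_X ✓.
  U = {B, C, D}: f^{-1}(U) = {56, 57} ∈ τ_X ✓.
Every preimage lies in τ_X, so f IS continuous.


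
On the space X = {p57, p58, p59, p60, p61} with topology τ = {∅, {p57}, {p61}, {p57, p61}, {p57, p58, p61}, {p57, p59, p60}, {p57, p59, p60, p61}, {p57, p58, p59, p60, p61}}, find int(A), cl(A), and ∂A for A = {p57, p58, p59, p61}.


int(A) = {p57, p58, p61}, cl(A) = {p57, p58, p59, p60, p61}, ∂A = {p59, p60}.

Closed sets in (X, τ) are complements of opens:
  closed(X, τ) = {∅, {p58}, {p58, p61}, {p59, p60}, {p58, p59, p60}, {p57, p58, p59, p60}, {p58, p59, p60, p61}, {p57, p58, p59, p60, p61}}.
int(A) = ⋃ {U ∈ τ : U ⊆ A}. Opens contained in A: ∅, {p57}, {p61}, {p57, p61}, {p57, p58, p61}.
Taking the union of these: int(A) = {p57, p58, p61}.
cl(A) = ⋂ {C closed : A ⊆ C}. Closed sets containing A: {p57, p58, p59, p60, p61}.
Intersecting these: cl(A) = {p57, p58, p59, p60, p61}.
∂A = cl(A) ∖ int(A) = {p57, p58, p59, p60, p61} ∖ {p57, p58, p61} = {p59, p60}.


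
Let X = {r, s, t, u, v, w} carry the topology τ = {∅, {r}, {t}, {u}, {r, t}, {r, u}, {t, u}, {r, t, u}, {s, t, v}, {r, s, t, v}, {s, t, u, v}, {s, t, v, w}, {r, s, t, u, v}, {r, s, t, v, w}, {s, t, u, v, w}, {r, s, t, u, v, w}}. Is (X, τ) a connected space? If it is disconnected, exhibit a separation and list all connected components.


(X, τ) is disconnected; components = [{r}, {u}, {s, t, v, w}].

Find clopen sets (U ∈ τ with X ∖ U ∈ τ):
  U = ∅, X ∖ U = {r, s, t, u, v, w} — both open, so U is clopen.
  U = {r}, X ∖ U = {s, t, u, v, w} — both open, so U is clopen.
  U = {u}, X ∖ U = {r, s, t, v, w} — both open, so U is clopen.
  U = {r, u}, X ∖ U = {s, t, v, w} — both open, so U is clopen.
  U = {s, t, v, w}, X ∖ U = {r, u} — both open, so U is clopen.
  U = {r, s, t, v, w}, X ∖ U = {u} — both open, so U is clopen.
  U = {s, t, u, v, w}, X ∖ U = {r} — both open, so U is clopen.
  U = {r, s, t, u, v, w}, X ∖ U = ∅ — both open, so U is clopen.
Nontrivial clopen(s) exist: e.g. {s, t, v, w}. So (X, τ) is disconnected.
Compute connected components by grouping points that agree on all clopens:
  component: {r}
  component: {u}
  component: {s, t, v, w}


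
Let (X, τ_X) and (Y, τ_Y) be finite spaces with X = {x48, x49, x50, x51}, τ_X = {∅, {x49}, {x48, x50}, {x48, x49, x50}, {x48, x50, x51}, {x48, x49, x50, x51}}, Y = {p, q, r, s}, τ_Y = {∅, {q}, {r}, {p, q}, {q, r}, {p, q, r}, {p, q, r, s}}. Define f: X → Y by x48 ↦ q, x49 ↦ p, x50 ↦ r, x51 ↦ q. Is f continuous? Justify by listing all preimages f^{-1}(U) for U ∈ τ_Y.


f is NOT continuous.

Compute f^{-1}(U) for each U ∈ τ_Y:
  U = ∅: f^{-1}(U) = ∅ ∈ τ_X ✓.
  U = {q}: f^{-1}(U) = {x48, x51} ∉ τ_X ✗.
  U = {r}: f^{-1}(U) = {x50} ∉ τ_X ✗.
  U = {p, q}: f^{-1}(U) = {x48, x49, x51} ∉ τ_X ✗.
  U = {q, r}: f^{-1}(U) = {x48, x50, x51} ∈ τ_X ✓.
  U = {p, q, r}: f^{-1}(U) = {x48, x49, x50, x51} ∈ τ_X ✓.
  U = {p, q, r, s}: f^{-1}(U) = {x48, x49, x50, x51} ∈ τ_X ✓.
Found U = {q} with f^{-1}(U) = {x48, x51} not in τ_X. Therefore f is NOT continuous.


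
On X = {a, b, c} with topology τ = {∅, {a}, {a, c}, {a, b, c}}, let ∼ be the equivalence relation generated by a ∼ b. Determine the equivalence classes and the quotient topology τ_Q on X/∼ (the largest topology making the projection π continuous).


X/∼ = {[a=b], [c]}; |τ_Q| = 2.

Equivalence classes: [a=b], [c].
Quotient map π: X → X/∼ sends a ↦ [a=b], b ↦ [a=b], c ↦ [c].
For each subset V ⊆ X/∼, compute π^{-1}(V) ⊆ X and check whether π^{-1}(V) ∈ τ. V is open in τ_Q iff π^{-1}(V) ∈ τ.
  V = {}: π^{-1}(V) = ∅ ∈ τ ✓.
  V = {[a=b]}: π^{-1}(V) = {a, b} ∉ τ ✗.
  V = {[c]}: π^{-1}(V) = {c} ∉ τ ✗.
  V = {[a=b], [c]}: π^{-1}(V) = {a, b, c} ∈ τ ✓.
Open sets in the quotient: τ_Q = {{}, {[a=b], [c]}} (2 elements).


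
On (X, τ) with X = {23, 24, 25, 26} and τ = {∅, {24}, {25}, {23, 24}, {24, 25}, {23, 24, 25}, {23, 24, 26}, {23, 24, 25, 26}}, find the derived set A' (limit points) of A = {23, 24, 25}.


A' = {23, 26}

For each x ∈ X, list the open sets U ∈ τ with x ∈ U, then check whether U ∩ (A ∖ {x}) ≠ ∅ for every such U.
  x = 23: opens ∋ x are {23, 24}, {23, 24, 25}, {23, 24, 26}, {23, 24, 25, 26}; each meets A ∖ {23}, so x IS a limit point.
  x = 24: open {24} ∋ x has {24} ∩ (A ∖ {24}) = ∅, so x is NOT a limit point.
  x = 25: open {25} ∋ x has {25} ∩ (A ∖ {25}) = ∅, so x is NOT a limit point.
  x = 26: opens ∋ x are {23, 24, 26}, {23, 24, 25, 26}; each meets A ∖ {26}, so x IS a limit point.
Collecting: A' = {23, 26}.


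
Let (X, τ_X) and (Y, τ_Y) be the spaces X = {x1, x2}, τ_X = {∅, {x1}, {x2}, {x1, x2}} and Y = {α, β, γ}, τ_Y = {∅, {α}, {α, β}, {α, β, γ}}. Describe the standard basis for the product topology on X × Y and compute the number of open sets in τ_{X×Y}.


Basis B = {∅ × ∅, {x1} × {α}, {x2} × {α}, {x1} × {α, β}, {x1, x2} × {α}, {x2} × {α, β}, {x1} × {α, β, γ}, {x2} × {α, β, γ}, {x1, x2} × {α, β}, {x1, x2} × {α, β, γ}}; |τ_{X×Y}| = 16.

Enumerate products U × V with U ∈ τ_X, V ∈ τ_Y (deduplicated):
  ∅ × ∅ = {} (∅)
  {x1} × {α} = {(x1,α)}
  {x2} × {α} = {(x2,α)}
  {x1} × {α, β} = {(x1,α), (x1,β)}
  {x1, x2} × {α} = {(x1,α), (x2,α)}
  {x2} × {α, β} = {(x2,α), (x2,β)}
  {x1} × {α, β, γ} = {(x1,α), (x1,β), (x1,γ)}
  {x2} × {α, β, γ} = {(x2,α), (x2,β), (x2,γ)}
  {x1, x2} × {α, β} = {(x1,α), (x1,β), (x2,α), (x2,β)}
  {x1, x2} × {α, β, γ} = {(x1,α), (x1,β), (x1,γ), (x2,α), (x2,β), (x2,γ)}
These 10 distinct sets form the basis B.
Close under arbitrary unions to get τ_{X×Y}; counting gives |τ_{X×Y}| = 16.


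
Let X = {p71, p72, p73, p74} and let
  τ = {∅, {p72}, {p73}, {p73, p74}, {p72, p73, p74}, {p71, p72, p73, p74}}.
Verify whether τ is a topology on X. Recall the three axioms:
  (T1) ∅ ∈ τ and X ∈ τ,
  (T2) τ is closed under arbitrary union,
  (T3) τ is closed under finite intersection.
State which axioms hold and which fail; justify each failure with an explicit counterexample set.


τ is NOT a topology on X.

Axiom (T1): ∅ ∈ τ? Yes; X ∈ τ? Yes.
Axiom (T2/T3): check pairwise unions and intersections of members of τ.
Counterexample for (T2): {p72} ∪ {p73} = {p72, p73} ∉ τ. Therefore τ is NOT a topology.


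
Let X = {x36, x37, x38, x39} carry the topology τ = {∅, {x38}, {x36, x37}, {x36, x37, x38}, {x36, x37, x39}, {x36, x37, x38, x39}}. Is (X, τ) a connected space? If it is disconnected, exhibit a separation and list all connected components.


(X, τ) is disconnected; components = [{x38}, {x36, x37, x39}].

Find clopen sets (U ∈ τ with X ∖ U ∈ τ):
  U = ∅, X ∖ U = {x36, x37, x38, x39} — both open, so U is clopen.
  U = {x38}, X ∖ U = {x36, x37, x39} — both open, so U is clopen.
  U = {x36, x37, x39}, X ∖ U = {x38} — both open, so U is clopen.
  U = {x36, x37, x38, x39}, X ∖ U = ∅ — both open, so U is clopen.
Nontrivial clopen(s) exist: e.g. {x36, x37, x39}. So (X, τ) is disconnected.
Compute connected components by grouping points that agree on all clopens:
  component: {x38}
  component: {x36, x37, x39}


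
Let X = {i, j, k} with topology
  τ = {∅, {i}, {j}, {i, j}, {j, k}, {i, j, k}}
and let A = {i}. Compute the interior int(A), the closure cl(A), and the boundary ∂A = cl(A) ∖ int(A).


int(A) = {i}, cl(A) = {i}, ∂A = ∅.

Closed sets in (X, τ) are complements of opens:
  closed(X, τ) = {∅, {i}, {k}, {i, k}, {j, k}, {i, j, k}}.
int(A) = ⋃ {U ∈ τ : U ⊆ A}. Opens contained in A: ∅, {i}.
Taking the union of these: int(A) = {i}.
cl(A) = ⋂ {C closed : A ⊆ C}. Closed sets containing A: {i}, {i, k}, {i, j, k}.
Intersecting these: cl(A) = {i}.
∂A = cl(A) ∖ int(A) = {i} ∖ {i} = ∅.


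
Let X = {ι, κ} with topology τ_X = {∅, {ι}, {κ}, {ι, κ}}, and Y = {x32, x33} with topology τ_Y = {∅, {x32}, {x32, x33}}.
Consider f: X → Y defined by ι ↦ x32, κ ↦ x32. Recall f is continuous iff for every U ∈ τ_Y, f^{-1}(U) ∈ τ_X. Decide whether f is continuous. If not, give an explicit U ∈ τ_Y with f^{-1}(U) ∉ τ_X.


f IS continuous.

Compute f^{-1}(U) for each U ∈ τ_Y:
  U = ∅: f^{-1}(U) = ∅ ∈ τ_X ✓.
  U = {x32}: f^{-1}(U) = {ι, κ} ∈ τ_X ✓.
  U = {x32, x33}: f^{-1}(U) = {ι, κ} ∈ τ_X ✓.
Every preimage lies in τ_X, so f IS continuous.


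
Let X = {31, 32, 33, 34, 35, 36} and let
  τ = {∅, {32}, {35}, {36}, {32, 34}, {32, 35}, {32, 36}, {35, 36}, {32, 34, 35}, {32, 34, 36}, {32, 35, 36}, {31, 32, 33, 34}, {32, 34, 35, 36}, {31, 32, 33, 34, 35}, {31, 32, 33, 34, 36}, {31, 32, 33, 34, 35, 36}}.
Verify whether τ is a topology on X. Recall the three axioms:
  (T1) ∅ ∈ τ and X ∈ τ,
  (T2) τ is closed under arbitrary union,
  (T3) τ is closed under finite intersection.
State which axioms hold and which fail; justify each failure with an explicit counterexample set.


τ IS a topology on X.

Axiom (T1): ∅ ∈ τ? Yes; X ∈ τ? Yes.
Axiom (T2/T3): check pairwise unions and intersections of members of τ.
All pairwise intersections and unions checked — each lies in τ. Therefore τ satisfies (T1), (T2), (T3): it IS a topology on X.


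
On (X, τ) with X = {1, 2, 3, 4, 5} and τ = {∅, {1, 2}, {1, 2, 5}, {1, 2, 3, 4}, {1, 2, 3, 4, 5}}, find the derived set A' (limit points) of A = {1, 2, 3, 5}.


A' = {1, 2, 3, 4, 5}

For each x ∈ X, list the open sets U ∈ τ with x ∈ U, then check whether U ∩ (A ∖ {x}) ≠ ∅ for every such U.
  x = 1: opens ∋ x are {1, 2}, {1, 2, 5}, {1, 2, 3, 4}, {1, 2, 3, 4, 5}; each meets A ∖ {1}, so x IS a limit point.
  x = 2: opens ∋ x are {1, 2}, {1, 2, 5}, {1, 2, 3, 4}, {1, 2, 3, 4, 5}; each meets A ∖ {2}, so x IS a limit point.
  x = 3: opens ∋ x are {1, 2, 3, 4}, {1, 2, 3, 4, 5}; each meets A ∖ {3}, so x IS a limit point.
  x = 4: opens ∋ x are {1, 2, 3, 4}, {1, 2, 3, 4, 5}; each meets A ∖ {4}, so x IS a limit point.
  x = 5: opens ∋ x are {1, 2, 5}, {1, 2, 3, 4, 5}; each meets A ∖ {5}, so x IS a limit point.
Collecting: A' = {1, 2, 3, 4, 5}.


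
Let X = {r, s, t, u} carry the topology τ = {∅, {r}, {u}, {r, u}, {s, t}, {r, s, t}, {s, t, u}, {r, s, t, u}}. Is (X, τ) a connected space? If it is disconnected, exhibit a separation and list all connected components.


(X, τ) is disconnected; components = [{r}, {u}, {s, t}].

Find clopen sets (U ∈ τ with X ∖ U ∈ τ):
  U = ∅, X ∖ U = {r, s, t, u} — both open, so U is clopen.
  U = {r}, X ∖ U = {s, t, u} — both open, so U is clopen.
  U = {u}, X ∖ U = {r, s, t} — both open, so U is clopen.
  U = {r, u}, X ∖ U = {s, t} — both open, so U is clopen.
  U = {s, t}, X ∖ U = {r, u} — both open, so U is clopen.
  U = {r, s, t}, X ∖ U = {u} — both open, so U is clopen.
  U = {s, t, u}, X ∖ U = {r} — both open, so U is clopen.
  U = {r, s, t, u}, X ∖ U = ∅ — both open, so U is clopen.
Nontrivial clopen(s) exist: e.g. {u}. So (X, τ) is disconnected.
Compute connected components by grouping points that agree on all clopens:
  component: {r}
  component: {u}
  component: {s, t}


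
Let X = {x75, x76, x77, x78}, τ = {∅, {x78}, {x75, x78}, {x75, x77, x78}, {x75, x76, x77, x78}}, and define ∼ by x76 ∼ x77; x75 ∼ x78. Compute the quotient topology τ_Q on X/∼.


X/∼ = {[x75=x78], [x76=x77]}; |τ_Q| = 3.

Equivalence classes: [x75=x78], [x76=x77].
Quotient map π: X → X/∼ sends x75 ↦ [x75=x78], x76 ↦ [x76=x77], x77 ↦ [x76=x77], x78 ↦ [x75=x78].
For each subset V ⊆ X/∼, compute π^{-1}(V) ⊆ X and check whether π^{-1}(V) ∈ τ. V is open in τ_Q iff π^{-1}(V) ∈ τ.
  V = {}: π^{-1}(V) = ∅ ∈ τ ✓.
  V = {[x75=x78]}: π^{-1}(V) = {x75, x78} ∈ τ ✓.
  V = {[x76=x77]}: π^{-1}(V) = {x76, x77} ∉ τ ✗.
  V = {[x75=x78], [x76=x77]}: π^{-1}(V) = {x75, x76, x77, x78} ∈ τ ✓.
Open sets in the quotient: τ_Q = {{}, {[x75=x78]}, {[x75=x78], [x76=x77]}} (3 elements).


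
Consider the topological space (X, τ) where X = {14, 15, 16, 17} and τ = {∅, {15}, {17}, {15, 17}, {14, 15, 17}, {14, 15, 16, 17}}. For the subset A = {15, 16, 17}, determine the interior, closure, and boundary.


int(A) = {15, 17}, cl(A) = {14, 15, 16, 17}, ∂A = {14, 16}.

Closed sets in (X, τ) are complements of opens:
  closed(X, τ) = {∅, {16}, {14, 16}, {14, 15, 16}, {14, 16, 17}, {14, 15, 16, 17}}.
int(A) = ⋃ {U ∈ τ : U ⊆ A}. Opens contained in A: ∅, {15}, {17}, {15, 17}.
Taking the union of these: int(A) = {15, 17}.
cl(A) = ⋂ {C closed : A ⊆ C}. Closed sets containing A: {14, 15, 16, 17}.
Intersecting these: cl(A) = {14, 15, 16, 17}.
∂A = cl(A) ∖ int(A) = {14, 15, 16, 17} ∖ {15, 17} = {14, 16}.


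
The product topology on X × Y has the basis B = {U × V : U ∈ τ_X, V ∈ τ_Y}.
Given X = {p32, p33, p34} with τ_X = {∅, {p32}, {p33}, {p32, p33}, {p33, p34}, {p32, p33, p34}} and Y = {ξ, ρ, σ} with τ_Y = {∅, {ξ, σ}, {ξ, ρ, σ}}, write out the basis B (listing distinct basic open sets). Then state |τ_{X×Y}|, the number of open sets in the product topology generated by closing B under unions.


Basis B = {∅ × ∅, {p32} × {ξ, σ}, {p33} × {ξ, σ}, {p32} × {ξ, ρ, σ}, {p33} × {ξ, ρ, σ}, {p32, p33} × {ξ, σ}, {p33, p34} × {ξ, σ}, {p32, p33} × {ξ, ρ, σ}, {p32, p33, p34} × {ξ, σ}, {p33, p34} × {ξ, ρ, σ}, {p32, p33, p34} × {ξ, ρ, σ}}; |τ_{X×Y}| = 18.

Enumerate products U × V with U ∈ τ_X, V ∈ τ_Y (deduplicated):
  ∅ × ∅ = {} (∅)
  {p32} × {ξ, σ} = {(p32,ξ), (p32,σ)}
  {p33} × {ξ, σ} = {(p33,ξ), (p33,σ)}
  {p32} × {ξ, ρ, σ} = {(p32,ξ), (p32,ρ), (p32,σ)}
  {p33} × {ξ, ρ, σ} = {(p33,ξ), (p33,ρ), (p33,σ)}
  {p32, p33} × {ξ, σ} = {(p32,ξ), (p32,σ), (p33,ξ), (p33,σ)}
  {p33, p34} × {ξ, σ} = {(p33,ξ), (p33,σ), (p34,ξ), (p34,σ)}
  {p32, p33} × {ξ, ρ, σ} = {(p32,ξ), (p32,ρ), (p32,σ), (p33,ξ), (p33,ρ), (p33,σ)}
  {p32, p33, p34} × {ξ, σ} = {(p32,ξ), (p32,σ), (p33,ξ), (p33,σ), (p34,ξ), (p34,σ)}
  {p33, p34} × {ξ, ρ, σ} = {(p33,ξ), (p33,ρ), (p33,σ), (p34,ξ), (p34,ρ), (p34,σ)}
  {p32, p33, p34} × {ξ, ρ, σ} = {(p32,ξ), (p32,ρ), (p32,σ), (p33,ξ), (p33,ρ), (p33,σ), (p34,ξ), (p34,ρ), (p34,σ)}
These 11 distinct sets form the basis B.
Close under arbitrary unions to get τ_{X×Y}; counting gives |τ_{X×Y}| = 18.


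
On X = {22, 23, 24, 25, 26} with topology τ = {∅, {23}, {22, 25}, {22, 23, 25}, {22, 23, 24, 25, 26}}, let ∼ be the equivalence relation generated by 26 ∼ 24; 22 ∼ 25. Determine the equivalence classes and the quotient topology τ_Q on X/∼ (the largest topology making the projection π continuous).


X/∼ = {[22=25], [23], [24=26]}; |τ_Q| = 5.

Equivalence classes: [22=25], [23], [24=26].
Quotient map π: X → X/∼ sends 22 ↦ [22=25], 23 ↦ [23], 24 ↦ [24=26], 25 ↦ [22=25], 26 ↦ [24=26].
For each subset V ⊆ X/∼, compute π^{-1}(V) ⊆ X and check whether π^{-1}(V) ∈ τ. V is open in τ_Q iff π^{-1}(V) ∈ τ.
  V = {}: π^{-1}(V) = ∅ ∈ τ ✓.
  V = {[22=25]}: π^{-1}(V) = {22, 25} ∈ τ ✓.
  V = {[23]}: π^{-1}(V) = {23} ∈ τ ✓.
  V = {[22=25], [23]}: π^{-1}(V) = {22, 23, 25} ∈ τ ✓.
  V = {[24=26]}: π^{-1}(V) = {24, 26} ∉ τ ✗.
  V = {[22=25], [24=26]}: π^{-1}(V) = {22, 24, 25, 26} ∉ τ ✗.
  V = {[23], [24=26]}: π^{-1}(V) = {23, 24, 26} ∉ τ ✗.
  V = {[22=25], [23], [24=26]}: π^{-1}(V) = {22, 23, 24, 25, 26} ∈ τ ✓.
Open sets in the quotient: τ_Q = {{}, {[22=25]}, {[23]}, {[22=25], [23]}, {[22=25], [23], [24=26]}} (5 elements).


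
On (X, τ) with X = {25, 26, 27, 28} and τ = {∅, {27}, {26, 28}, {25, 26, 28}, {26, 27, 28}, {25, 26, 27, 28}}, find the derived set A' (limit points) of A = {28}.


A' = {25, 26}

For each x ∈ X, list the open sets U ∈ τ with x ∈ U, then check whether U ∩ (A ∖ {x}) ≠ ∅ for every such U.
  x = 25: opens ∋ x are {25, 26, 28}, {25, 26, 27, 28}; each meets A ∖ {25}, so x IS a limit point.
  x = 26: opens ∋ x are {26, 28}, {25, 26, 28}, {26, 27, 28}, {25, 26, 27, 28}; each meets A ∖ {26}, so x IS a limit point.
  x = 27: open {27} ∋ x has {27} ∩ (A ∖ {27}) = ∅, so x is NOT a limit point.
  x = 28: open {26, 28} ∋ x has {26, 28} ∩ (A ∖ {28}) = ∅, so x is NOT a limit point.
Collecting: A' = {25, 26}.


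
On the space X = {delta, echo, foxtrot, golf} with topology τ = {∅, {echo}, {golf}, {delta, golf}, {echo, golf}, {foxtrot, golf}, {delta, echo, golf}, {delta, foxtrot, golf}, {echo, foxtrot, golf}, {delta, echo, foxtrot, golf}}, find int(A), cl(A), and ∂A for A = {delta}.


int(A) = ∅, cl(A) = {delta}, ∂A = {delta}.

Closed sets in (X, τ) are complements of opens:
  closed(X, τ) = {∅, {delta}, {echo}, {foxtrot}, {delta, echo}, {delta, foxtrot}, {echo, foxtrot}, {delta, echo, foxtrot}, {delta, foxtrot, golf}, {delta, echo, foxtrot, golf}}.
int(A) = ⋃ {U ∈ τ : U ⊆ A}. Opens contained in A: ∅.
Taking the union of these: int(A) = ∅.
cl(A) = ⋂ {C closed : A ⊆ C}. Closed sets containing A: {delta}, {delta, echo}, {delta, foxtrot}, {delta, echo, foxtrot}, {delta, foxtrot, golf}, {delta, echo, foxtrot, golf}.
Intersecting these: cl(A) = {delta}.
∂A = cl(A) ∖ int(A) = {delta} ∖ ∅ = {delta}.


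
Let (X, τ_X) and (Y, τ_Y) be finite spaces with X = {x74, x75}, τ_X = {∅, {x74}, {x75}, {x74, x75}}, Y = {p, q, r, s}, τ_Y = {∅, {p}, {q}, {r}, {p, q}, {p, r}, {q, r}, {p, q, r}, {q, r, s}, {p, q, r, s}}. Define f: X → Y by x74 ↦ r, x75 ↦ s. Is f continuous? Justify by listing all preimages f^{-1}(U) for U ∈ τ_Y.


f IS continuous.

Compute f^{-1}(U) for each U ∈ τ_Y:
  U = ∅: f^{-1}(U) = ∅ ∈ τ_X ✓.
  U = {p}: f^{-1}(U) = ∅ ∈ τ_X ✓.
  U = {q}: f^{-1}(U) = ∅ ∈ τ_X ✓.
  U = {r}: f^{-1}(U) = {x74} ∈ τ_X ✓.
  U = {p, q}: f^{-1}(U) = ∅ ∈ τ_X ✓.
  U = {p, r}: f^{-1}(U) = {x74} ∈ τ_X ✓.
  U = {q, r}: f^{-1}(U) = {x74} ∈ τ_X ✓.
  U = {p, q, r}: f^{-1}(U) = {x74} ∈ τ_X ✓.
  U = {q, r, s}: f^{-1}(U) = {x74, x75} ∈ τ_X ✓.
  U = {p, q, r, s}: f^{-1}(U) = {x74, x75} ∈ τ_X ✓.
Every preimage lies in τ_X, so f IS continuous.


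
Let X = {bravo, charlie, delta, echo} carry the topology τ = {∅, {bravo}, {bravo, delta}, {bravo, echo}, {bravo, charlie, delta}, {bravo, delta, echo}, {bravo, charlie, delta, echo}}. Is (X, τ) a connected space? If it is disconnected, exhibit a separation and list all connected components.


(X, τ) is connected.

Find clopen sets (U ∈ τ with X ∖ U ∈ τ):
  U = ∅, X ∖ U = {bravo, charlie, delta, echo} — both open, so U is clopen.
  U = {bravo, charlie, delta, echo}, X ∖ U = ∅ — both open, so U is clopen.
Only trivial clopens (∅ and X) exist, so (X, τ) is connected.
Compute connected components by grouping points that agree on all clopens:
  component: {bravo, charlie, delta, echo}


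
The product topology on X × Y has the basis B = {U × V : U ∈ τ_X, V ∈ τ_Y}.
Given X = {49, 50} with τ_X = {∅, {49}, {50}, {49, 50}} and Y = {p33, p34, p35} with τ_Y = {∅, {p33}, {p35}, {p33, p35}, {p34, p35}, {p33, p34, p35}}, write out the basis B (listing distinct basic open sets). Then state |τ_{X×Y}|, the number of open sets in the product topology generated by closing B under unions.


Basis B = {∅ × ∅, {49} × {p33}, {49} × {p35}, {50} × {p33}, {50} × {p35}, {49} × {p33, p35}, {49, 50} × {p33}, {49} × {p34, p35}, {49, 50} × {p35}, {50} × {p33, p35}, {50} × {p34, p35}, {49} × {p33, p34, p35}, {50} × {p33, p34, p35}, {49, 50} × {p33, p35}, {49, 50} × {p34, p35}, {49, 50} × {p33, p34, p35}}; |τ_{X×Y}| = 36.

Enumerate products U × V with U ∈ τ_X, V ∈ τ_Y (deduplicated):
  ∅ × ∅ = {} (∅)
  {49} × {p33} = {(49,p33)}
  {49} × {p35} = {(49,p35)}
  {50} × {p33} = {(50,p33)}
  {50} × {p35} = {(50,p35)}
  {49} × {p33, p35} = {(49,p33), (49,p35)}
  {49, 50} × {p33} = {(49,p33), (50,p33)}
  {49} × {p34, p35} = {(49,p34), (49,p35)}
  {49, 50} × {p35} = {(49,p35), (50,p35)}
  {50} × {p33, p35} = {(50,p33), (50,p35)}
  {50} × {p34, p35} = {(50,p34), (50,p35)}
  {49} × {p33, p34, p35} = {(49,p33), (49,p34), (49,p35)}
  {50} × {p33, p34, p35} = {(50,p33), (50,p34), (50,p35)}
  {49, 50} × {p33, p35} = {(49,p33), (49,p35), (50,p33), (50,p35)}
  {49, 50} × {p34, p35} = {(49,p34), (49,p35), (50,p34), (50,p35)}
  {49, 50} × {p33, p34, p35} = {(49,p33), (49,p34), (49,p35), (50,p33), (50,p34), (50,p35)}
These 16 distinct sets form the basis B.
Close under arbitrary unions to get τ_{X×Y}; counting gives |τ_{X×Y}| = 36.


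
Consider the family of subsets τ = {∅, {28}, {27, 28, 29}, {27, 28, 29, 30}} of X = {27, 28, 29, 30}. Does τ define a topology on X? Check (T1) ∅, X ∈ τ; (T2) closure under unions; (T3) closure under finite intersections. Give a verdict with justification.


τ IS a topology on X.

Axiom (T1): ∅ ∈ τ? Yes; X ∈ τ? Yes.
Axiom (T2/T3): check pairwise unions and intersections of members of τ.
All pairwise intersections and unions checked — each lies in τ. Therefore τ satisfies (T1), (T2), (T3): it IS a topology on X.


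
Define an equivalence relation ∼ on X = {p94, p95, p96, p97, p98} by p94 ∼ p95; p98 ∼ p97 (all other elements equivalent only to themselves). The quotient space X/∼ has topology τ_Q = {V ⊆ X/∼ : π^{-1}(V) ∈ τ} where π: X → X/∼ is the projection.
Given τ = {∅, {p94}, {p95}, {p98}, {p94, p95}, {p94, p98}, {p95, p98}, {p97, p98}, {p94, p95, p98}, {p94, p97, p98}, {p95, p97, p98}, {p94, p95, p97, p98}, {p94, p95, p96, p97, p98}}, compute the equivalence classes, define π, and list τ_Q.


X/∼ = {[p94=p95], [p96], [p97=p98]}; |τ_Q| = 5.

Equivalence classes: [p94=p95], [p96], [p97=p98].
Quotient map π: X → X/∼ sends p94 ↦ [p94=p95], p95 ↦ [p94=p95], p96 ↦ [p96], p97 ↦ [p97=p98], p98 ↦ [p97=p98].
For each subset V ⊆ X/∼, compute π^{-1}(V) ⊆ X and check whether π^{-1}(V) ∈ τ. V is open in τ_Q iff π^{-1}(V) ∈ τ.
  V = {}: π^{-1}(V) = ∅ ∈ τ ✓.
  V = {[p94=p95]}: π^{-1}(V) = {p94, p95} ∈ τ ✓.
  V = {[p96]}: π^{-1}(V) = {p96} ∉ τ ✗.
  V = {[p94=p95], [p96]}: π^{-1}(V) = {p94, p95, p96} ∉ τ ✗.
  V = {[p97=p98]}: π^{-1}(V) = {p97, p98} ∈ τ ✓.
  V = {[p94=p95], [p97=p98]}: π^{-1}(V) = {p94, p95, p97, p98} ∈ τ ✓.
  V = {[p96], [p97=p98]}: π^{-1}(V) = {p96, p97, p98} ∉ τ ✗.
  V = {[p94=p95], [p96], [p97=p98]}: π^{-1}(V) = {p94, p95, p96, p97, p98} ∈ τ ✓.
Open sets in the quotient: τ_Q = {{}, {[p94=p95]}, {[p97=p98]}, {[p94=p95], [p97=p98]}, {[p94=p95], [p96], [p97=p98]}} (5 elements).


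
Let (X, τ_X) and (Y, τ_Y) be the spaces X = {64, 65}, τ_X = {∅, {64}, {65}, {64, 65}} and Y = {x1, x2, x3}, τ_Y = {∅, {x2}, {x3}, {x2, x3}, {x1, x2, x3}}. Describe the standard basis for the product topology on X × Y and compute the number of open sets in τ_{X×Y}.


Basis B = {∅ × ∅, {64} × {x2}, {64} × {x3}, {65} × {x2}, {65} × {x3}, {64} × {x2, x3}, {64, 65} × {x2}, {64, 65} × {x3}, {65} × {x2, x3}, {64} × {x1, x2, x3}, {65} × {x1, x2, x3}, {64, 65} × {x2, x3}, {64, 65} × {x1, x2, x3}}; |τ_{X×Y}| = 25.

Enumerate products U × V with U ∈ τ_X, V ∈ τ_Y (deduplicated):
  ∅ × ∅ = {} (∅)
  {64} × {x2} = {(64,x2)}
  {64} × {x3} = {(64,x3)}
  {65} × {x2} = {(65,x2)}
  {65} × {x3} = {(65,x3)}
  {64} × {x2, x3} = {(64,x2), (64,x3)}
  {64, 65} × {x2} = {(64,x2), (65,x2)}
  {64, 65} × {x3} = {(64,x3), (65,x3)}
  {65} × {x2, x3} = {(65,x2), (65,x3)}
  {64} × {x1, x2, x3} = {(64,x1), (64,x2), (64,x3)}
  {65} × {x1, x2, x3} = {(65,x1), (65,x2), (65,x3)}
  {64, 65} × {x2, x3} = {(64,x2), (64,x3), (65,x2), (65,x3)}
  {64, 65} × {x1, x2, x3} = {(64,x1), (64,x2), (64,x3), (65,x1), (65,x2), (65,x3)}
These 13 distinct sets form the basis B.
Close under arbitrary unions to get τ_{X×Y}; counting gives |τ_{X×Y}| = 25.


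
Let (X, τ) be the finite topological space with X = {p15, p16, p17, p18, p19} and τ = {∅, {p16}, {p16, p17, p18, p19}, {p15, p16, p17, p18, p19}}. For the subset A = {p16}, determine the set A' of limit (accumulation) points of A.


A' = {p15, p17, p18, p19}

For each x ∈ X, list the open sets U ∈ τ with x ∈ U, then check whether U ∩ (A ∖ {x}) ≠ ∅ for every such U.
  x = p15: opens ∋ x are {p15, p16, p17, p18, p19}; each meets A ∖ {p15}, so x IS a limit point.
  x = p16: open {p16} ∋ x has {p16} ∩ (A ∖ {p16}) = ∅, so x is NOT a limit point.
  x = p17: opens ∋ x are {p16, p17, p18, p19}, {p15, p16, p17, p18, p19}; each meets A ∖ {p17}, so x IS a limit point.
  x = p18: opens ∋ x are {p16, p17, p18, p19}, {p15, p16, p17, p18, p19}; each meets A ∖ {p18}, so x IS a limit point.
  x = p19: opens ∋ x are {p16, p17, p18, p19}, {p15, p16, p17, p18, p19}; each meets A ∖ {p19}, so x IS a limit point.
Collecting: A' = {p15, p17, p18, p19}.


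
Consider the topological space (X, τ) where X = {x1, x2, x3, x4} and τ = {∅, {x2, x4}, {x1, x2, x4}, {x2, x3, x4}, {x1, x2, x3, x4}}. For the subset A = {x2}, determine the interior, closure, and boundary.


int(A) = ∅, cl(A) = {x1, x2, x3, x4}, ∂A = {x1, x2, x3, x4}.

Closed sets in (X, τ) are complements of opens:
  closed(X, τ) = {∅, {x1}, {x3}, {x1, x3}, {x1, x2, x3, x4}}.
int(A) = ⋃ {U ∈ τ : U ⊆ A}. Opens contained in A: ∅.
Taking the union of these: int(A) = ∅.
cl(A) = ⋂ {C closed : A ⊆ C}. Closed sets containing A: {x1, x2, x3, x4}.
Intersecting these: cl(A) = {x1, x2, x3, x4}.
∂A = cl(A) ∖ int(A) = {x1, x2, x3, x4} ∖ ∅ = {x1, x2, x3, x4}.


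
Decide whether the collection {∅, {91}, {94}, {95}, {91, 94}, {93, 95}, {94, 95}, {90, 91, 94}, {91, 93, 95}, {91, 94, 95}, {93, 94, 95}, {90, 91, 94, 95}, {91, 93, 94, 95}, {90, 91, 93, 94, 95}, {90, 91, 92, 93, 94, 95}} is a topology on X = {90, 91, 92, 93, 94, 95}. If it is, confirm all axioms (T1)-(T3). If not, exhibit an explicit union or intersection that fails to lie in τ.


τ is NOT a topology on X.

Axiom (T1): ∅ ∈ τ? Yes; X ∈ τ? Yes.
Axiom (T2/T3): check pairwise unions and intersections of members of τ.
Counterexample for (T2): {91} ∪ {95} = {91, 95} ∉ τ. Therefore τ is NOT a topology.


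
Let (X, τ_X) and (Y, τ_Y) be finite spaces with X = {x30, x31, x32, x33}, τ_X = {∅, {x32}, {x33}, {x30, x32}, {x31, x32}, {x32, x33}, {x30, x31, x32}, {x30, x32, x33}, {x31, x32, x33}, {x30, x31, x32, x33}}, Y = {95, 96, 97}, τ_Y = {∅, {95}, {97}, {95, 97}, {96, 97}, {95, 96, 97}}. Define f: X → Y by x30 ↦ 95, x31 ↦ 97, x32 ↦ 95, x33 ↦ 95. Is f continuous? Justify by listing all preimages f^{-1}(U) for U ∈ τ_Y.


f is NOT continuous.

Compute f^{-1}(U) for each U ∈ τ_Y:
  U = ∅: f^{-1}(U) = ∅ ∈ τ_X ✓.
  U = {95}: f^{-1}(U) = {x30, x32, x33} ∈ τ_X ✓.
  U = {97}: f^{-1}(U) = {x31} ∉ τ_X ✗.
  U = {95, 97}: f^{-1}(U) = {x30, x31, x32, x33} ∈ τ_X ✓.
  U = {96, 97}: f^{-1}(U) = {x31} ∉ τ_X ✗.
  U = {95, 96, 97}: f^{-1}(U) = {x30, x31, x32, x33} ∈ τ_X ✓.
Found U = {97} with f^{-1}(U) = {x31} not in τ_X. Therefore f is NOT continuous.
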